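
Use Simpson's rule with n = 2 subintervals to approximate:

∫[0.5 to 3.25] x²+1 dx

f(x) = x²+1
a = 0.5, b = 3.25, n = 2
h = (b - a)/n = 1.375000

Simpson's rule: (h/3)[f(x₀) + 4f(x₁) + 2f(x₂) + ... + f(xₙ)]

x_0 = 0.5000, f(x_0) = 1.250000, coefficient = 1
x_1 = 1.8750, f(x_1) = 4.515625, coefficient = 4
x_2 = 3.2500, f(x_2) = 11.562500, coefficient = 1

I ≈ (1.375000/3) × 30.875000 = 14.151042
Exact value: 14.151042
Error: 0.000000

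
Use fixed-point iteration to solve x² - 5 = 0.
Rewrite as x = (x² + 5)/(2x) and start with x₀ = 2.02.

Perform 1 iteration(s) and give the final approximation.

Equation: x² - 5 = 0
Fixed-point form: x = (x² + 5)/(2x)
x₀ = 2.02

x_1 = g(2.020000) = 2.247624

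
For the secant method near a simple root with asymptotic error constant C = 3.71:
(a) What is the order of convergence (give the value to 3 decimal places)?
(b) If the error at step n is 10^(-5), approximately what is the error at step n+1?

(a) Secant method has superlinear convergence with order φ = (1+√5)/2 ≈ 1.618.
    This means |e_{n+1}| ≈ C|e_n|^1.618.

(b) With |e_n| = 10^(-5) and C = 3.71:
    |e_{n+1}| ≈ 3.71 × (10^(-5))^1.618 = 3.71 × 10^(-8.09)

(a) ≈ 1.618 (golden ratio); (b) |e_{n+1}| ≈ 3.014e-08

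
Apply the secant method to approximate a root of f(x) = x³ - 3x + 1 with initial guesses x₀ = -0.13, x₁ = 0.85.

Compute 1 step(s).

f(x) = x³ - 3x + 1
x₀ = -0.13, x₁ = 0.85

Secant formula: x_{n+1} = x_n - f(x_n)(x_n - x_{n-1})/(f(x_n) - f(x_{n-1}))

Iteration 1:
  f(-0.130000) = 1.387803
  f(0.850000) = -0.935875
  x_2 = 0.850000 - (-0.935875)×(0.850000 - (-0.130000))/(-0.935875 - 1.387803)
       = 0.455299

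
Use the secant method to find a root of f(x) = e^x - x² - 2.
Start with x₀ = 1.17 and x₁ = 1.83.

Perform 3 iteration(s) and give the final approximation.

f(x) = e^x - x² - 2
x₀ = 1.17, x₁ = 1.83

Secant formula: x_{n+1} = x_n - f(x_n)(x_n - x_{n-1})/(f(x_n) - f(x_{n-1}))

Iteration 1:
  f(1.170000) = -0.146907
  f(1.830000) = 0.884987
  x_2 = 1.830000 - 0.884987×(1.830000 - 1.170000)/(0.884987 - (-0.146907))
       = 1.263962
Iteration 2:
  f(1.830000) = 0.884987
  f(1.263962) = -0.058183
  x_3 = 1.263962 - (-0.058183)×(1.263962 - 1.830000)/(-0.058183 - 0.884987)
       = 1.298880
Iteration 3:
  f(1.263962) = -0.058183
  f(1.298880) = -0.021900
  x_4 = 1.298880 - (-0.021900)×(1.298880 - 1.263962)/(-0.021900 - (-0.058183))
       = 1.319956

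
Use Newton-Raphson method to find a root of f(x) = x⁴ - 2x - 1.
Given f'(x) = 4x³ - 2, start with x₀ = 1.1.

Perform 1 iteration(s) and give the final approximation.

f(x) = x⁴ - 2x - 1
f'(x) = 4x³ - 2
x₀ = 1.1

Newton-Raphson formula: x_{n+1} = x_n - f(x_n)/f'(x_n)

Iteration 1:
  f(1.100000) = -1.735900
  f'(1.100000) = 3.324000
  x_1 = 1.100000 - (-1.735900)/3.324000 = 1.622232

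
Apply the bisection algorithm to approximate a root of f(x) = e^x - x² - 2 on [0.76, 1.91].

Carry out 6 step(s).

f(x) = e^x - x² - 2
Initial interval: [0.76, 1.91]

Iteration 1:
  c_1 = (0.760000 + 1.910000)/2 = 1.335000
  f(c_1) = f(1.335000) = 0.017771
  f(a) × f(c) < 0, new interval: [0.760000, 1.335000]
Iteration 2:
  c_2 = (0.760000 + 1.335000)/2 = 1.047500
  f(c_2) = f(1.047500) = -0.246740
  f(a) × f(c) ≥ 0, new interval: [1.047500, 1.335000]
Iteration 3:
  c_3 = (1.047500 + 1.335000)/2 = 1.191250
  f(c_3) = f(1.191250) = -0.127884
  f(a) × f(c) ≥ 0, new interval: [1.191250, 1.335000]
Iteration 4:
  c_4 = (1.191250 + 1.335000)/2 = 1.263125
  f(c_4) = f(1.263125) = -0.059029
  f(a) × f(c) ≥ 0, new interval: [1.263125, 1.335000]
Iteration 5:
  c_5 = (1.263125 + 1.335000)/2 = 1.299063
  f(c_5) = f(1.299063) = -0.021705
  f(a) × f(c) ≥ 0, new interval: [1.299063, 1.335000]
Iteration 6:
  c_6 = (1.299063 + 1.335000)/2 = 1.317031
  f(c_6) = f(1.317031) = -0.002247
  f(a) × f(c) ≥ 0, new interval: [1.317031, 1.335000]

After 6 iteration(s), the approximation is c_6 = 1.317031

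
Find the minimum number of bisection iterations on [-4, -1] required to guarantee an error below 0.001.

We need (b-a)/2^n ≤ 0.001
(-1 - (-4))/2^n ≤ 0.001
3/2^n ≤ 0.001
2^n ≥ 3000
n ≥ log₂(3000) = 11.55
n ≥ 12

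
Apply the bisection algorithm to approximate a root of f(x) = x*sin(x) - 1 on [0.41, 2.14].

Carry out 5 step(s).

f(x) = x*sin(x) - 1
Initial interval: [0.41, 2.14]

Iteration 1:
  c_1 = (0.410000 + 2.140000)/2 = 1.275000
  f(c_1) = f(1.275000) = 0.219627
  f(a) × f(c) < 0, new interval: [0.410000, 1.275000]
Iteration 2:
  c_2 = (0.410000 + 1.275000)/2 = 0.842500
  f(c_2) = f(0.842500) = -0.371234
  f(a) × f(c) ≥ 0, new interval: [0.842500, 1.275000]
Iteration 3:
  c_3 = (0.842500 + 1.275000)/2 = 1.058750
  f(c_3) = f(1.058750) = -0.077041
  f(a) × f(c) ≥ 0, new interval: [1.058750, 1.275000]
Iteration 4:
  c_4 = (1.058750 + 1.275000)/2 = 1.166875
  f(c_4) = f(1.166875) = 0.072973
  f(a) × f(c) < 0, new interval: [1.058750, 1.166875]
Iteration 5:
  c_5 = (1.058750 + 1.166875)/2 = 1.112812
  f(c_5) = f(1.112812) = -0.001868
  f(a) × f(c) ≥ 0, new interval: [1.112812, 1.166875]

After 5 iteration(s), the approximation is c_5 = 1.112812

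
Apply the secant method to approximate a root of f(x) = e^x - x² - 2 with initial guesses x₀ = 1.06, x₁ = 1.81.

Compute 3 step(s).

f(x) = e^x - x² - 2
x₀ = 1.06, x₁ = 1.81

Secant formula: x_{n+1} = x_n - f(x_n)(x_n - x_{n-1})/(f(x_n) - f(x_{n-1}))

Iteration 1:
  f(1.060000) = -0.237229
  f(1.810000) = 0.834347
  x_2 = 1.810000 - 0.834347×(1.810000 - 1.060000)/(0.834347 - (-0.237229))
       = 1.226037
Iteration 2:
  f(1.810000) = 0.834347
  f(1.226037) = -0.095468
  x_3 = 1.226037 - (-0.095468)×(1.226037 - 1.810000)/(-0.095468 - 0.834347)
       = 1.285995
Iteration 3:
  f(1.226037) = -0.095468
  f(1.285995) = -0.035516
  x_4 = 1.285995 - (-0.035516)×(1.285995 - 1.226037)/(-0.035516 - (-0.095468))
       = 1.321515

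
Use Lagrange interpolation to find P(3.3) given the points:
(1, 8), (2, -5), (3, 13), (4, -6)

Lagrange interpolation formula:
P(x) = Σ yᵢ × Lᵢ(x)
where Lᵢ(x) = Π_{j≠i} (x - xⱼ)/(xᵢ - xⱼ)

L_0(3.3) = (3.3 - 2)/(1 - 2) × (3.3 - 3)/(1 - 3) × (3.3 - 4)/(1 - 4) = 0.045500
L_1(3.3) = (3.3 - 1)/(2 - 1) × (3.3 - 3)/(2 - 3) × (3.3 - 4)/(2 - 4) = -0.241500
L_2(3.3) = (3.3 - 1)/(3 - 1) × (3.3 - 2)/(3 - 2) × (3.3 - 4)/(3 - 4) = 1.046500
L_3(3.3) = (3.3 - 1)/(4 - 1) × (3.3 - 2)/(4 - 2) × (3.3 - 3)/(4 - 3) = 0.149500

P(3.3) = 8×L_0(3.3) + (-5)×L_1(3.3) + 13×L_2(3.3) + (-6)×L_3(3.3)
P(3.3) = 14.279000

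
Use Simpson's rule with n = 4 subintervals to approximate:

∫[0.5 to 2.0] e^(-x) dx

f(x) = e^(-x)
a = 0.5, b = 2.0, n = 4
h = (b - a)/n = 0.375000

Simpson's rule: (h/3)[f(x₀) + 4f(x₁) + 2f(x₂) + ... + f(xₙ)]

x_0 = 0.5000, f(x_0) = 0.606531, coefficient = 1
x_1 = 0.8750, f(x_1) = 0.416862, coefficient = 4
x_2 = 1.2500, f(x_2) = 0.286505, coefficient = 2
x_3 = 1.6250, f(x_3) = 0.196912, coefficient = 4
x_4 = 2.0000, f(x_4) = 0.135335, coefficient = 1

I ≈ (0.375000/3) × 3.769970 = 0.471246
Exact value: 0.471195
Error: 0.000051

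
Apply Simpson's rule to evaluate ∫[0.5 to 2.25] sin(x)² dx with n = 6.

f(x) = sin(x)²
a = 0.5, b = 2.25, n = 6
h = (b - a)/n = 0.291667

Simpson's rule: (h/3)[f(x₀) + 4f(x₁) + 2f(x₂) + ... + f(xₙ)]

x_0 = 0.5000, f(x_0) = 0.229849, coefficient = 1
x_1 = 0.7917, f(x_1) = 0.506268, coefficient = 4
x_2 = 1.0833, f(x_2) = 0.780615, coefficient = 2
x_3 = 1.3750, f(x_3) = 0.962151, coefficient = 4
x_4 = 1.6667, f(x_4) = 0.990837, coefficient = 2
x_5 = 1.9583, f(x_5) = 0.857185, coefficient = 4
x_6 = 2.2500, f(x_6) = 0.605398, coefficient = 1

I ≈ (0.291667/3) × 13.680567 = 1.330055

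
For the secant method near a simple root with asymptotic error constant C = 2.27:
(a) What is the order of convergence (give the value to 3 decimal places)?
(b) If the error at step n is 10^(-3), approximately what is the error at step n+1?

(a) Secant method has superlinear convergence with order φ = (1+√5)/2 ≈ 1.618.
    This means |e_{n+1}| ≈ C|e_n|^1.618.

(b) With |e_n| = 10^(-3) and C = 2.27:
    |e_{n+1}| ≈ 2.27 × (10^(-3))^1.618 = 2.27 × 10^(-4.85)

(a) ≈ 1.618 (golden ratio); (b) |e_{n+1}| ≈ 3.176e-05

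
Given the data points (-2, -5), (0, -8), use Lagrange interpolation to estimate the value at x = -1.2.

Lagrange interpolation formula:
P(x) = Σ yᵢ × Lᵢ(x)
where Lᵢ(x) = Π_{j≠i} (x - xⱼ)/(xᵢ - xⱼ)

L_0(-1.2) = (-1.2 - 0)/(-2 - 0) = 0.600000
L_1(-1.2) = (-1.2 - (-2))/(0 - (-2)) = 0.400000

P(-1.2) = (-5)×L_0(-1.2) + (-8)×L_1(-1.2)
P(-1.2) = -6.200000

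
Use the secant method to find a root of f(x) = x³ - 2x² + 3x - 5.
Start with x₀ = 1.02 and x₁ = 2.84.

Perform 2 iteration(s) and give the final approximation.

f(x) = x³ - 2x² + 3x - 5
x₀ = 1.02, x₁ = 2.84

Secant formula: x_{n+1} = x_n - f(x_n)(x_n - x_{n-1})/(f(x_n) - f(x_{n-1}))

Iteration 1:
  f(1.020000) = -2.959592
  f(2.840000) = 10.295104
  x_2 = 2.840000 - 10.295104×(2.840000 - 1.020000)/(10.295104 - (-2.959592))
       = 1.426381
Iteration 2:
  f(2.840000) = 10.295104
  f(1.426381) = -1.887921
  x_3 = 1.426381 - (-1.887921)×(1.426381 - 2.840000)/(-1.887921 - 10.295104)
       = 1.645440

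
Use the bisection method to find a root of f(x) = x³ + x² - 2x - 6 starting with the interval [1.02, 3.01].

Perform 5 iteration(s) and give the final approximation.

f(x) = x³ + x² - 2x - 6
Initial interval: [1.02, 3.01]

Iteration 1:
  c_1 = (1.020000 + 3.010000)/2 = 2.015000
  f(c_1) = f(2.015000) = 2.211578
  f(a) × f(c) < 0, new interval: [1.020000, 2.015000]
Iteration 2:
  c_2 = (1.020000 + 2.015000)/2 = 1.517500
  f(c_2) = f(1.517500) = -3.237685
  f(a) × f(c) ≥ 0, new interval: [1.517500, 2.015000]
Iteration 3:
  c_3 = (1.517500 + 2.015000)/2 = 1.766250
  f(c_3) = f(1.766250) = -0.902798
  f(a) × f(c) ≥ 0, new interval: [1.766250, 2.015000]
Iteration 4:
  c_4 = (1.766250 + 2.015000)/2 = 1.890625
  f(c_4) = f(1.890625) = 0.551182
  f(a) × f(c) < 0, new interval: [1.766250, 1.890625]
Iteration 5:
  c_5 = (1.766250 + 1.890625)/2 = 1.828437
  f(c_5) = f(1.828437) = -0.200889
  f(a) × f(c) ≥ 0, new interval: [1.828437, 1.890625]

After 5 iteration(s), the approximation is c_5 = 1.828437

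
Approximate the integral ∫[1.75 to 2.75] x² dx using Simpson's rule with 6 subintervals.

f(x) = x²
a = 1.75, b = 2.75, n = 6
h = (b - a)/n = 0.166667

Simpson's rule: (h/3)[f(x₀) + 4f(x₁) + 2f(x₂) + ... + f(xₙ)]

x_0 = 1.7500, f(x_0) = 3.062500, coefficient = 1
x_1 = 1.9167, f(x_1) = 3.673611, coefficient = 4
x_2 = 2.0833, f(x_2) = 4.340278, coefficient = 2
x_3 = 2.2500, f(x_3) = 5.062500, coefficient = 4
x_4 = 2.4167, f(x_4) = 5.840278, coefficient = 2
x_5 = 2.5833, f(x_5) = 6.673611, coefficient = 4
x_6 = 2.7500, f(x_6) = 7.562500, coefficient = 1

I ≈ (0.166667/3) × 92.625000 = 5.145833
Exact value: 5.145833
Error: 0.000000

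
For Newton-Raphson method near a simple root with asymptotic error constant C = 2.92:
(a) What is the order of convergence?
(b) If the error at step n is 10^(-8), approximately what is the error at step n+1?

(a) Newton-Raphson has quadratic (order 2) convergence near simple roots.
    This means |e_{n+1}| ≈ C|e_n|².

(b) With |e_n| = 10^(-8) and C = 2.92:
    |e_{n+1}| ≈ 2.92 × (10^(-8))² = 2.92 × 10^(-16)

(a) 2 (quadratic); (b) |e_{n+1}| ≈ 2.920e-16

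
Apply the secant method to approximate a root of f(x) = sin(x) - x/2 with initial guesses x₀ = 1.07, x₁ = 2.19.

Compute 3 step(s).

f(x) = sin(x) - x/2
x₀ = 1.07, x₁ = 2.19

Secant formula: x_{n+1} = x_n - f(x_n)(x_n - x_{n-1})/(f(x_n) - f(x_{n-1}))

Iteration 1:
  f(1.070000) = 0.342201
  f(2.190000) = -0.280659
  x_2 = 2.190000 - (-0.280659)×(2.190000 - 1.070000)/(-0.280659 - 0.342201)
       = 1.685331
Iteration 2:
  f(2.190000) = -0.280659
  f(1.685331) = 0.150783
  x_3 = 1.685331 - 0.150783×(1.685331 - 2.190000)/(0.150783 - (-0.280659))
       = 1.861705
Iteration 3:
  f(1.685331) = 0.150783
  f(1.861705) = 0.027131
  x_4 = 1.861705 - 0.027131×(1.861705 - 1.685331)/(0.027131 - 0.150783)
       = 1.900404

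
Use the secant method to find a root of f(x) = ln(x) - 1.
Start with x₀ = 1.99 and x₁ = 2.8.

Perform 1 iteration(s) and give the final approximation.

f(x) = ln(x) - 1
x₀ = 1.99, x₁ = 2.8

Secant formula: x_{n+1} = x_n - f(x_n)(x_n - x_{n-1})/(f(x_n) - f(x_{n-1}))

Iteration 1:
  f(1.990000) = -0.311865
  f(2.800000) = 0.029619
  x_2 = 2.800000 - 0.029619×(2.800000 - 1.990000)/(0.029619 - (-0.311865))
       = 2.729743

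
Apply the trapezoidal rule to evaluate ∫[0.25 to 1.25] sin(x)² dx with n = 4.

f(x) = sin(x)²
a = 0.25, b = 1.25, n = 4
h = (b - a)/n = 0.250000

Trapezoidal rule: (h/2)[f(x₀) + 2f(x₁) + 2f(x₂) + ... + f(xₙ)]

x_0 = 0.2500, f(x_0) = 0.061209, coefficient = 1
x_1 = 0.5000, f(x_1) = 0.229849, coefficient = 2
x_2 = 0.7500, f(x_2) = 0.464631, coefficient = 2
x_3 = 1.0000, f(x_3) = 0.708073, coefficient = 2
x_4 = 1.2500, f(x_4) = 0.900572, coefficient = 1

I ≈ (0.250000/2) × 3.766888 = 0.470861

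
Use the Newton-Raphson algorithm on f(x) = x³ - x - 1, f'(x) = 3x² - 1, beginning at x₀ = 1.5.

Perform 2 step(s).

f(x) = x³ - x - 1
f'(x) = 3x² - 1
x₀ = 1.5

Newton-Raphson formula: x_{n+1} = x_n - f(x_n)/f'(x_n)

Iteration 1:
  f(1.500000) = 0.875000
  f'(1.500000) = 5.750000
  x_1 = 1.500000 - 0.875000/5.750000 = 1.347826
Iteration 2:
  f(1.347826) = 0.100682
  f'(1.347826) = 4.449905
  x_2 = 1.347826 - 0.100682/4.449905 = 1.325200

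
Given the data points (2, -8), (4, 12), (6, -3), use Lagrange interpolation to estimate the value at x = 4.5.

Lagrange interpolation formula:
P(x) = Σ yᵢ × Lᵢ(x)
where Lᵢ(x) = Π_{j≠i} (x - xⱼ)/(xᵢ - xⱼ)

L_0(4.5) = (4.5 - 4)/(2 - 4) × (4.5 - 6)/(2 - 6) = -0.093750
L_1(4.5) = (4.5 - 2)/(4 - 2) × (4.5 - 6)/(4 - 6) = 0.937500
L_2(4.5) = (4.5 - 2)/(6 - 2) × (4.5 - 4)/(6 - 4) = 0.156250

P(4.5) = (-8)×L_0(4.5) + 12×L_1(4.5) + (-3)×L_2(4.5)
P(4.5) = 11.531250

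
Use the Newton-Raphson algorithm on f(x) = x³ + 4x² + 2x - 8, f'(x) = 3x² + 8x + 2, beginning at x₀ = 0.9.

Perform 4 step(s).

f(x) = x³ + 4x² + 2x - 8
f'(x) = 3x² + 8x + 2
x₀ = 0.9

Newton-Raphson formula: x_{n+1} = x_n - f(x_n)/f'(x_n)

Iteration 1:
  f(0.900000) = -2.231000
  f'(0.900000) = 11.630000
  x_1 = 0.900000 - (-2.231000)/11.630000 = 1.091831
Iteration 2:
  f(1.091831) = 0.253615
  f'(1.091831) = 14.310940
  x_2 = 1.091831 - 0.253615/14.310940 = 1.074110
Iteration 3:
  f(1.074110) = 0.002279
  f'(1.074110) = 14.054013
  x_3 = 1.074110 - 0.002279/14.054013 = 1.073948
Iteration 4:
  f(1.073948) = 0.000000
  f'(1.073948) = 14.051670
  x_4 = 1.073948 - 0.000000/14.051670 = 1.073948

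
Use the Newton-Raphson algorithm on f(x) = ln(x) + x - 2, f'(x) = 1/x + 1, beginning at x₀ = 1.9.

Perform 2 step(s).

f(x) = ln(x) + x - 2
f'(x) = 1/x + 1
x₀ = 1.9

Newton-Raphson formula: x_{n+1} = x_n - f(x_n)/f'(x_n)

Iteration 1:
  f(1.900000) = 0.541854
  f'(1.900000) = 1.526316
  x_1 = 1.900000 - 0.541854/1.526316 = 1.544992
Iteration 2:
  f(1.544992) = -0.019989
  f'(1.544992) = 1.647252
  x_2 = 1.544992 - (-0.019989)/1.647252 = 1.557127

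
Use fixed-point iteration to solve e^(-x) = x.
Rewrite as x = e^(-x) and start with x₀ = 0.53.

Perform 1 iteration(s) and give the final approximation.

Equation: e^(-x) = x
Fixed-point form: x = e^(-x)
x₀ = 0.53

x_1 = g(0.530000) = 0.588605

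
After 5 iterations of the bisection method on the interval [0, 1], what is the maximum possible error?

Bisection error bound: |error| ≤ (b-a)/2^n
|error| ≤ (1 - 0)/2^5 = 1/2^5
|error| ≤ 0.0312500000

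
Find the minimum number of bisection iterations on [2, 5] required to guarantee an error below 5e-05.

We need (b-a)/2^n ≤ 5e-05
(5 - 2)/2^n ≤ 5e-05
3/2^n ≤ 5e-05
2^n ≥ 60000
n ≥ log₂(60000) = 15.87
n ≥ 16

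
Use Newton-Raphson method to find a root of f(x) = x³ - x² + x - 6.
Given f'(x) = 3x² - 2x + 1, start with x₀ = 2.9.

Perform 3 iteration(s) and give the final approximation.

f(x) = x³ - x² + x - 6
f'(x) = 3x² - 2x + 1
x₀ = 2.9

Newton-Raphson formula: x_{n+1} = x_n - f(x_n)/f'(x_n)

Iteration 1:
  f(2.900000) = 12.879000
  f'(2.900000) = 20.430000
  x_1 = 2.900000 - 12.879000/20.430000 = 2.269604
Iteration 2:
  f(2.269604) = 2.809458
  f'(2.269604) = 11.914093
  x_2 = 2.269604 - 2.809458/11.914093 = 2.033794
Iteration 3:
  f(2.033794) = 0.309893
  f'(2.033794) = 9.341365
  x_3 = 2.033794 - 0.309893/9.341365 = 2.000620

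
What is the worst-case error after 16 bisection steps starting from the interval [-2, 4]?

Bisection error bound: |error| ≤ (b-a)/2^n
|error| ≤ (4 - (-2))/2^16 = 6/2^16
|error| ≤ 0.0000915527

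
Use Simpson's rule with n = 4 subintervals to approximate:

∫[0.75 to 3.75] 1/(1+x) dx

f(x) = 1/(1+x)
a = 0.75, b = 3.75, n = 4
h = (b - a)/n = 0.750000

Simpson's rule: (h/3)[f(x₀) + 4f(x₁) + 2f(x₂) + ... + f(xₙ)]

x_0 = 0.7500, f(x_0) = 0.571429, coefficient = 1
x_1 = 1.5000, f(x_1) = 0.400000, coefficient = 4
x_2 = 2.2500, f(x_2) = 0.307692, coefficient = 2
x_3 = 3.0000, f(x_3) = 0.250000, coefficient = 4
x_4 = 3.7500, f(x_4) = 0.210526, coefficient = 1

I ≈ (0.750000/3) × 3.997340 = 0.999335
Exact value: 0.998529
Error: 0.000806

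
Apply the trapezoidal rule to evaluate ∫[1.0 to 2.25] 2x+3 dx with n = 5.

f(x) = 2x+3
a = 1.0, b = 2.25, n = 5
h = (b - a)/n = 0.250000

Trapezoidal rule: (h/2)[f(x₀) + 2f(x₁) + 2f(x₂) + ... + f(xₙ)]

x_0 = 1.0000, f(x_0) = 5.000000, coefficient = 1
x_1 = 1.2500, f(x_1) = 5.500000, coefficient = 2
x_2 = 1.5000, f(x_2) = 6.000000, coefficient = 2
x_3 = 1.7500, f(x_3) = 6.500000, coefficient = 2
x_4 = 2.0000, f(x_4) = 7.000000, coefficient = 2
x_5 = 2.2500, f(x_5) = 7.500000, coefficient = 1

I ≈ (0.250000/2) × 62.500000 = 7.812500
Exact value: 7.812500
Error: 0.000000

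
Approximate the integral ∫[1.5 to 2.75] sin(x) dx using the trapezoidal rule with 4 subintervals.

f(x) = sin(x)
a = 1.5, b = 2.75, n = 4
h = (b - a)/n = 0.312500

Trapezoidal rule: (h/2)[f(x₀) + 2f(x₁) + 2f(x₂) + ... + f(xₙ)]

x_0 = 1.5000, f(x_0) = 0.997495, coefficient = 1
x_1 = 1.8125, f(x_1) = 0.970932, coefficient = 2
x_2 = 2.1250, f(x_2) = 0.850320, coefficient = 2
x_3 = 2.4375, f(x_3) = 0.647343, coefficient = 2
x_4 = 2.7500, f(x_4) = 0.381661, coefficient = 1

I ≈ (0.312500/2) × 6.316344 = 0.986929
Exact value: 0.995040
Error: 0.008111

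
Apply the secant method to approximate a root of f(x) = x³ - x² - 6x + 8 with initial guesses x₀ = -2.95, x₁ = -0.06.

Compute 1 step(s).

f(x) = x³ - x² - 6x + 8
x₀ = -2.95, x₁ = -0.06

Secant formula: x_{n+1} = x_n - f(x_n)(x_n - x_{n-1})/(f(x_n) - f(x_{n-1}))

Iteration 1:
  f(-2.950000) = -8.674875
  f(-0.060000) = 8.356184
  x_2 = -0.060000 - 8.356184×(-0.060000 - (-2.950000))/(8.356184 - (-8.674875))
       = -1.477961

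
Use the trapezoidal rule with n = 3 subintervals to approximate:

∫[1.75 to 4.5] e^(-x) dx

f(x) = e^(-x)
a = 1.75, b = 4.5, n = 3
h = (b - a)/n = 0.916667

Trapezoidal rule: (h/2)[f(x₀) + 2f(x₁) + 2f(x₂) + ... + f(xₙ)]

x_0 = 1.7500, f(x_0) = 0.173774, coefficient = 1
x_1 = 2.6667, f(x_1) = 0.069483, coefficient = 2
x_2 = 3.5833, f(x_2) = 0.027783, coefficient = 2
x_3 = 4.5000, f(x_3) = 0.011109, coefficient = 1

I ≈ (0.916667/2) × 0.379416 = 0.173899
Exact value: 0.162665
Error: 0.011234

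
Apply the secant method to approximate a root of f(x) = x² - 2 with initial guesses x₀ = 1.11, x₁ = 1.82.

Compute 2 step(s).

f(x) = x² - 2
x₀ = 1.11, x₁ = 1.82

Secant formula: x_{n+1} = x_n - f(x_n)(x_n - x_{n-1})/(f(x_n) - f(x_{n-1}))

Iteration 1:
  f(1.110000) = -0.767900
  f(1.820000) = 1.312400
  x_2 = 1.820000 - 1.312400×(1.820000 - 1.110000)/(1.312400 - (-0.767900))
       = 1.372082
Iteration 2:
  f(1.820000) = 1.312400
  f(1.372082) = -0.117391
  x_3 = 1.372082 - (-0.117391)×(1.372082 - 1.820000)/(-0.117391 - 1.312400)
       = 1.408858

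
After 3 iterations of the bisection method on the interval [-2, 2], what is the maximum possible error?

Bisection error bound: |error| ≤ (b-a)/2^n
|error| ≤ (2 - (-2))/2^3 = 4/2^3
|error| ≤ 0.5000000000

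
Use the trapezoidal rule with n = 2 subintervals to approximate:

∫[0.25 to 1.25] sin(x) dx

f(x) = sin(x)
a = 0.25, b = 1.25, n = 2
h = (b - a)/n = 0.500000

Trapezoidal rule: (h/2)[f(x₀) + 2f(x₁) + 2f(x₂) + ... + f(xₙ)]

x_0 = 0.2500, f(x_0) = 0.247404, coefficient = 1
x_1 = 0.7500, f(x_1) = 0.681639, coefficient = 2
x_2 = 1.2500, f(x_2) = 0.948985, coefficient = 1

I ≈ (0.500000/2) × 2.559666 = 0.639917
Exact value: 0.653590
Error: 0.013674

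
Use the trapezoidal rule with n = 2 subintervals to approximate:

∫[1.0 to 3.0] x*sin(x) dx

f(x) = x*sin(x)
a = 1.0, b = 3.0, n = 2
h = (b - a)/n = 1.000000

Trapezoidal rule: (h/2)[f(x₀) + 2f(x₁) + 2f(x₂) + ... + f(xₙ)]

x_0 = 1.0000, f(x_0) = 0.841471, coefficient = 1
x_1 = 2.0000, f(x_1) = 1.818595, coefficient = 2
x_2 = 3.0000, f(x_2) = 0.423360, coefficient = 1

I ≈ (1.000000/2) × 4.902021 = 2.451010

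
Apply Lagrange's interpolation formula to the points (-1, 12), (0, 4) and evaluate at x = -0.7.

Lagrange interpolation formula:
P(x) = Σ yᵢ × Lᵢ(x)
where Lᵢ(x) = Π_{j≠i} (x - xⱼ)/(xᵢ - xⱼ)

L_0(-0.7) = (-0.7 - 0)/(-1 - 0) = 0.700000
L_1(-0.7) = (-0.7 - (-1))/(0 - (-1)) = 0.300000

P(-0.7) = 12×L_0(-0.7) + 4×L_1(-0.7)
P(-0.7) = 9.600000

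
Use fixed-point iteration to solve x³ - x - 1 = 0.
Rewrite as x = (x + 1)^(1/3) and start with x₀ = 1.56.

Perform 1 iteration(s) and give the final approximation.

Equation: x³ - x - 1 = 0
Fixed-point form: x = (x + 1)^(1/3)
x₀ = 1.56

x_1 = g(1.560000) = 1.367981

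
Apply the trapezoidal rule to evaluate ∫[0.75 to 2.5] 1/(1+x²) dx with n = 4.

f(x) = 1/(1+x²)
a = 0.75, b = 2.5, n = 4
h = (b - a)/n = 0.437500

Trapezoidal rule: (h/2)[f(x₀) + 2f(x₁) + 2f(x₂) + ... + f(xₙ)]

x_0 = 0.7500, f(x_0) = 0.640000, coefficient = 1
x_1 = 1.1875, f(x_1) = 0.414911, coefficient = 2
x_2 = 1.6250, f(x_2) = 0.274678, coefficient = 2
x_3 = 2.0625, f(x_3) = 0.190335, coefficient = 2
x_4 = 2.5000, f(x_4) = 0.137931, coefficient = 1

I ≈ (0.437500/2) × 2.537778 = 0.555139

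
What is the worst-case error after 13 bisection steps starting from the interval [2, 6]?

Bisection error bound: |error| ≤ (b-a)/2^n
|error| ≤ (6 - 2)/2^13 = 4/2^13
|error| ≤ 0.0004882812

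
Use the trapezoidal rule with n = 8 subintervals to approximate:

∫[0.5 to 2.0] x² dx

f(x) = x²
a = 0.5, b = 2.0, n = 8
h = (b - a)/n = 0.187500

Trapezoidal rule: (h/2)[f(x₀) + 2f(x₁) + 2f(x₂) + ... + f(xₙ)]

x_0 = 0.5000, f(x_0) = 0.250000, coefficient = 1
x_1 = 0.6875, f(x_1) = 0.472656, coefficient = 2
x_2 = 0.8750, f(x_2) = 0.765625, coefficient = 2
x_3 = 1.0625, f(x_3) = 1.128906, coefficient = 2
x_4 = 1.2500, f(x_4) = 1.562500, coefficient = 2
x_5 = 1.4375, f(x_5) = 2.066406, coefficient = 2
x_6 = 1.6250, f(x_6) = 2.640625, coefficient = 2
x_7 = 1.8125, f(x_7) = 3.285156, coefficient = 2
x_8 = 2.0000, f(x_8) = 4.000000, coefficient = 1

I ≈ (0.187500/2) × 28.093750 = 2.633789
Exact value: 2.625000
Error: 0.008789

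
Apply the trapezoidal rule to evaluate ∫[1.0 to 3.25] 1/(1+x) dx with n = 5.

f(x) = 1/(1+x)
a = 1.0, b = 3.25, n = 5
h = (b - a)/n = 0.450000

Trapezoidal rule: (h/2)[f(x₀) + 2f(x₁) + 2f(x₂) + ... + f(xₙ)]

x_0 = 1.0000, f(x_0) = 0.500000, coefficient = 1
x_1 = 1.4500, f(x_1) = 0.408163, coefficient = 2
x_2 = 1.9000, f(x_2) = 0.344828, coefficient = 2
x_3 = 2.3500, f(x_3) = 0.298507, coefficient = 2
x_4 = 2.8000, f(x_4) = 0.263158, coefficient = 2
x_5 = 3.2500, f(x_5) = 0.235294, coefficient = 1

I ≈ (0.450000/2) × 3.364607 = 0.757036
Exact value: 0.753772
Error: 0.003265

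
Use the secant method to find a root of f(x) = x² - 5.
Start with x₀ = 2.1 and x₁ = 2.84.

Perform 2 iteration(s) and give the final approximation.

f(x) = x² - 5
x₀ = 2.1, x₁ = 2.84

Secant formula: x_{n+1} = x_n - f(x_n)(x_n - x_{n-1})/(f(x_n) - f(x_{n-1}))

Iteration 1:
  f(2.100000) = -0.590000
  f(2.840000) = 3.065600
  x_2 = 2.840000 - 3.065600×(2.840000 - 2.100000)/(3.065600 - (-0.590000))
       = 2.219433
Iteration 2:
  f(2.840000) = 3.065600
  f(2.219433) = -0.074116
  x_3 = 2.219433 - (-0.074116)×(2.219433 - 2.840000)/(-0.074116 - 3.065600)
       = 2.234082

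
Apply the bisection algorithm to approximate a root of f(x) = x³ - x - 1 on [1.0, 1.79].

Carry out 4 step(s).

f(x) = x³ - x - 1
Initial interval: [1.0, 1.79]

Iteration 1:
  c_1 = (1.000000 + 1.790000)/2 = 1.395000
  f(c_1) = f(1.395000) = 0.319705
  f(a) × f(c) < 0, new interval: [1.000000, 1.395000]
Iteration 2:
  c_2 = (1.000000 + 1.395000)/2 = 1.197500
  f(c_2) = f(1.197500) = -0.480278
  f(a) × f(c) ≥ 0, new interval: [1.197500, 1.395000]
Iteration 3:
  c_3 = (1.197500 + 1.395000)/2 = 1.296250
  f(c_3) = f(1.296250) = -0.118208
  f(a) × f(c) ≥ 0, new interval: [1.296250, 1.395000]
Iteration 4:
  c_4 = (1.296250 + 1.395000)/2 = 1.345625
  f(c_4) = f(1.345625) = 0.090907
  f(a) × f(c) < 0, new interval: [1.296250, 1.345625]

After 4 iteration(s), the approximation is c_4 = 1.345625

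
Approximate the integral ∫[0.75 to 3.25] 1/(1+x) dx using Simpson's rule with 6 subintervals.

f(x) = 1/(1+x)
a = 0.75, b = 3.25, n = 6
h = (b - a)/n = 0.416667

Simpson's rule: (h/3)[f(x₀) + 4f(x₁) + 2f(x₂) + ... + f(xₙ)]

x_0 = 0.7500, f(x_0) = 0.571429, coefficient = 1
x_1 = 1.1667, f(x_1) = 0.461538, coefficient = 4
x_2 = 1.5833, f(x_2) = 0.387097, coefficient = 2
x_3 = 2.0000, f(x_3) = 0.333333, coefficient = 4
x_4 = 2.4167, f(x_4) = 0.292683, coefficient = 2
x_5 = 2.8333, f(x_5) = 0.260870, coefficient = 4
x_6 = 3.2500, f(x_6) = 0.235294, coefficient = 1

I ≈ (0.416667/3) × 6.389248 = 0.887395
Exact value: 0.887303
Error: 0.000092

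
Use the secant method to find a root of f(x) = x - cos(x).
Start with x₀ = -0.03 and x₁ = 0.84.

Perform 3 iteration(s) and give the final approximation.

f(x) = x - cos(x)
x₀ = -0.03, x₁ = 0.84

Secant formula: x_{n+1} = x_n - f(x_n)(x_n - x_{n-1})/(f(x_n) - f(x_{n-1}))

Iteration 1:
  f(-0.030000) = -1.029550
  f(0.840000) = 0.172537
  x_2 = 0.840000 - 0.172537×(0.840000 - (-0.030000))/(0.172537 - (-1.029550))
       = 0.715128
Iteration 2:
  f(0.840000) = 0.172537
  f(0.715128) = -0.039882
  x_3 = 0.715128 - (-0.039882)×(0.715128 - 0.840000)/(-0.039882 - 0.172537)
       = 0.738573
Iteration 3:
  f(0.715128) = -0.039882
  f(0.738573) = -0.000858
  x_4 = 0.738573 - (-0.000858)×(0.738573 - 0.715128)/(-0.000858 - (-0.039882))
       = 0.739088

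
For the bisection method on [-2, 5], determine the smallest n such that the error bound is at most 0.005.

We need (b-a)/2^n ≤ 0.005
(5 - (-2))/2^n ≤ 0.005
7/2^n ≤ 0.005
2^n ≥ 1400
n ≥ log₂(1400) = 10.45
n ≥ 11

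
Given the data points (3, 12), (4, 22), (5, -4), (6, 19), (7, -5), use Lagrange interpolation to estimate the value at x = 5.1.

Lagrange interpolation formula:
P(x) = Σ yᵢ × Lᵢ(x)
where Lᵢ(x) = Π_{j≠i} (x - xⱼ)/(xᵢ - xⱼ)

L_0(5.1) = (5.1 - 4)/(3 - 4) × (5.1 - 5)/(3 - 5) × (5.1 - 6)/(3 - 6) × (5.1 - 7)/(3 - 7) = 0.007837
L_1(5.1) = (5.1 - 3)/(4 - 3) × (5.1 - 5)/(4 - 5) × (5.1 - 6)/(4 - 6) × (5.1 - 7)/(4 - 7) = -0.059850
L_2(5.1) = (5.1 - 3)/(5 - 3) × (5.1 - 4)/(5 - 4) × (5.1 - 6)/(5 - 6) × (5.1 - 7)/(5 - 7) = 0.987525
L_3(5.1) = (5.1 - 3)/(6 - 3) × (5.1 - 4)/(6 - 4) × (5.1 - 5)/(6 - 5) × (5.1 - 7)/(6 - 7) = 0.073150
L_4(5.1) = (5.1 - 3)/(7 - 3) × (5.1 - 4)/(7 - 4) × (5.1 - 5)/(7 - 5) × (5.1 - 6)/(7 - 6) = -0.008662

P(5.1) = 12×L_0(5.1) + 22×L_1(5.1) + (-4)×L_2(5.1) + 19×L_3(5.1) + (-5)×L_4(5.1)
P(5.1) = -3.739588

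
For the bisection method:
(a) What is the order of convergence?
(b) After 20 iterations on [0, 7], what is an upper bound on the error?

(a) Bisection has linear (order 1) convergence; the error is halved each step.

(b) Error bound = (b-a)/2^n = (7 - 0)/2^{20}
    = 7/2^{20}

(a) 1 (linear); (b) error ≤ 6.68e-06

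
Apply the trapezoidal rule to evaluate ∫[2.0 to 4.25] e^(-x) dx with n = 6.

f(x) = e^(-x)
a = 2.0, b = 4.25, n = 6
h = (b - a)/n = 0.375000

Trapezoidal rule: (h/2)[f(x₀) + 2f(x₁) + 2f(x₂) + ... + f(xₙ)]

x_0 = 2.0000, f(x_0) = 0.135335, coefficient = 1
x_1 = 2.3750, f(x_1) = 0.093014, coefficient = 2
x_2 = 2.7500, f(x_2) = 0.063928, coefficient = 2
x_3 = 3.1250, f(x_3) = 0.043937, coefficient = 2
x_4 = 3.5000, f(x_4) = 0.030197, coefficient = 2
x_5 = 3.8750, f(x_5) = 0.020754, coefficient = 2
x_6 = 4.2500, f(x_6) = 0.014264, coefficient = 1

I ≈ (0.375000/2) × 0.653262 = 0.122487
Exact value: 0.121071
Error: 0.001415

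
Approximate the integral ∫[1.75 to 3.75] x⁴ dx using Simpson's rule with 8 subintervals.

f(x) = x⁴
a = 1.75, b = 3.75, n = 8
h = (b - a)/n = 0.250000

Simpson's rule: (h/3)[f(x₀) + 4f(x₁) + 2f(x₂) + ... + f(xₙ)]

x_0 = 1.7500, f(x_0) = 9.378906, coefficient = 1
x_1 = 2.0000, f(x_1) = 16.000000, coefficient = 4
x_2 = 2.2500, f(x_2) = 25.628906, coefficient = 2
x_3 = 2.5000, f(x_3) = 39.062500, coefficient = 4
x_4 = 2.7500, f(x_4) = 57.191406, coefficient = 2
x_5 = 3.0000, f(x_5) = 81.000000, coefficient = 4
x_6 = 3.2500, f(x_6) = 111.566406, coefficient = 2
x_7 = 3.5000, f(x_7) = 150.062500, coefficient = 4
x_8 = 3.7500, f(x_8) = 197.753906, coefficient = 1

I ≈ (0.250000/3) × 1740.406250 = 145.033854
Exact value: 145.032813
Error: 0.001042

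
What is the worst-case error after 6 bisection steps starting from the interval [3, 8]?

Bisection error bound: |error| ≤ (b-a)/2^n
|error| ≤ (8 - 3)/2^6 = 5/2^6
|error| ≤ 0.0781250000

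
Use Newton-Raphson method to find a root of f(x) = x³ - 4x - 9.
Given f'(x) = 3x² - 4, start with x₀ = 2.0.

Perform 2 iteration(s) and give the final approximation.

f(x) = x³ - 4x - 9
f'(x) = 3x² - 4
x₀ = 2.0

Newton-Raphson formula: x_{n+1} = x_n - f(x_n)/f'(x_n)

Iteration 1:
  f(2.000000) = -9.000000
  f'(2.000000) = 8.000000
  x_1 = 2.000000 - (-9.000000)/8.000000 = 3.125000
Iteration 2:
  f(3.125000) = 9.017578
  f'(3.125000) = 25.296875
  x_2 = 3.125000 - 9.017578/25.296875 = 2.768530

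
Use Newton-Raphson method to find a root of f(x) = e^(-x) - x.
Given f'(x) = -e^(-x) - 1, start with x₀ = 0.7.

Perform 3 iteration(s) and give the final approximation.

f(x) = e^(-x) - x
f'(x) = -e^(-x) - 1
x₀ = 0.7

Newton-Raphson formula: x_{n+1} = x_n - f(x_n)/f'(x_n)

Iteration 1:
  f(0.700000) = -0.203415
  f'(0.700000) = -1.496585
  x_1 = 0.700000 - (-0.203415)/(-1.496585) = 0.564081
Iteration 2:
  f(0.564081) = 0.004802
  f'(0.564081) = -1.568883
  x_2 = 0.564081 - 0.004802/(-1.568883) = 0.567142
Iteration 3:
  f(0.567142) = 0.000003
  f'(0.567142) = -1.567144
  x_3 = 0.567142 - 0.000003/(-1.567144) = 0.567143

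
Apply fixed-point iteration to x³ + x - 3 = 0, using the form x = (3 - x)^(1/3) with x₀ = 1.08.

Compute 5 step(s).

Equation: x³ + x - 3 = 0
Fixed-point form: x = (3 - x)^(1/3)
x₀ = 1.08

x_1 = g(1.080000) = 1.242893
x_2 = g(1.242893) = 1.206700
x_3 = g(1.206700) = 1.214929
x_4 = g(1.214929) = 1.213068
x_5 = g(1.213068) = 1.213489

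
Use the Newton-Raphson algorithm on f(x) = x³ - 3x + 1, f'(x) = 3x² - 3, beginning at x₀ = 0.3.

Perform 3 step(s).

f(x) = x³ - 3x + 1
f'(x) = 3x² - 3
x₀ = 0.3

Newton-Raphson formula: x_{n+1} = x_n - f(x_n)/f'(x_n)

Iteration 1:
  f(0.300000) = 0.127000
  f'(0.300000) = -2.730000
  x_1 = 0.300000 - 0.127000/(-2.730000) = 0.346520
Iteration 2:
  f(0.346520) = 0.002048
  f'(0.346520) = -2.639771
  x_2 = 0.346520 - 0.002048/(-2.639771) = 0.347296
Iteration 3:
  f(0.347296) = 0.000001
  f'(0.347296) = -2.638156
  x_3 = 0.347296 - 0.000001/(-2.638156) = 0.347296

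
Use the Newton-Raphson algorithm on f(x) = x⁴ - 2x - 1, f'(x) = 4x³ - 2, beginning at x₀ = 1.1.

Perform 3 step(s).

f(x) = x⁴ - 2x - 1
f'(x) = 4x³ - 2
x₀ = 1.1

Newton-Raphson formula: x_{n+1} = x_n - f(x_n)/f'(x_n)

Iteration 1:
  f(1.100000) = -1.735900
  f'(1.100000) = 3.324000
  x_1 = 1.100000 - (-1.735900)/3.324000 = 1.622232
Iteration 2:
  f(1.622232) = 2.681051
  f'(1.622232) = 15.076509
  x_2 = 1.622232 - 2.681051/15.076509 = 1.444403
Iteration 3:
  f(1.444403) = 0.463837
  f'(1.444403) = 10.053820
  x_3 = 1.444403 - 0.463837/10.053820 = 1.398267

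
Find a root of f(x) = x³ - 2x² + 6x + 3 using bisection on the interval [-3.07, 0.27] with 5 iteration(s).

f(x) = x³ - 2x² + 6x + 3
Initial interval: [-3.07, 0.27]

Iteration 1:
  c_1 = (-3.070000 + 0.270000)/2 = -1.400000
  f(c_1) = f(-1.400000) = -12.064000
  f(a) × f(c) ≥ 0, new interval: [-1.400000, 0.270000]
Iteration 2:
  c_2 = (-1.400000 + 0.270000)/2 = -0.565000
  f(c_2) = f(-0.565000) = -1.208812
  f(a) × f(c) ≥ 0, new interval: [-0.565000, 0.270000]
Iteration 3:
  c_3 = (-0.565000 + 0.270000)/2 = -0.147500
  f(c_3) = f(-0.147500) = 2.068278
  f(a) × f(c) < 0, new interval: [-0.565000, -0.147500]
Iteration 4:
  c_4 = (-0.565000 + (-0.147500))/2 = -0.356250
  f(c_4) = f(-0.356250) = 0.563459
  f(a) × f(c) < 0, new interval: [-0.565000, -0.356250]
Iteration 5:
  c_5 = (-0.565000 + (-0.356250))/2 = -0.460625
  f(c_5) = f(-0.460625) = -0.285834
  f(a) × f(c) ≥ 0, new interval: [-0.460625, -0.356250]

After 5 iteration(s), the approximation is c_5 = -0.460625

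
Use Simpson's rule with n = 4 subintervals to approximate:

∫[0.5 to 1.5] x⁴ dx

f(x) = x⁴
a = 0.5, b = 1.5, n = 4
h = (b - a)/n = 0.250000

Simpson's rule: (h/3)[f(x₀) + 4f(x₁) + 2f(x₂) + ... + f(xₙ)]

x_0 = 0.5000, f(x_0) = 0.062500, coefficient = 1
x_1 = 0.7500, f(x_1) = 0.316406, coefficient = 4
x_2 = 1.0000, f(x_2) = 1.000000, coefficient = 2
x_3 = 1.2500, f(x_3) = 2.441406, coefficient = 4
x_4 = 1.5000, f(x_4) = 5.062500, coefficient = 1

I ≈ (0.250000/3) × 18.156250 = 1.513021
Exact value: 1.512500
Error: 0.000521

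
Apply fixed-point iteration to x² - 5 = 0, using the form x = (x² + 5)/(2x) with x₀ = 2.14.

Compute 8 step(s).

Equation: x² - 5 = 0
Fixed-point form: x = (x² + 5)/(2x)
x₀ = 2.14

x_1 = g(2.140000) = 2.238224
x_2 = g(2.238224) = 2.236069
x_3 = g(2.236069) = 2.236068
x_4 = g(2.236068) = 2.236068
x_5 = g(2.236068) = 2.236068
x_6 = g(2.236068) = 2.236068
x_7 = g(2.236068) = 2.236068
x_8 = g(2.236068) = 2.236068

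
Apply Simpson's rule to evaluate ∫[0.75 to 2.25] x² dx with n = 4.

f(x) = x²
a = 0.75, b = 2.25, n = 4
h = (b - a)/n = 0.375000

Simpson's rule: (h/3)[f(x₀) + 4f(x₁) + 2f(x₂) + ... + f(xₙ)]

x_0 = 0.7500, f(x_0) = 0.562500, coefficient = 1
x_1 = 1.1250, f(x_1) = 1.265625, coefficient = 4
x_2 = 1.5000, f(x_2) = 2.250000, coefficient = 2
x_3 = 1.8750, f(x_3) = 3.515625, coefficient = 4
x_4 = 2.2500, f(x_4) = 5.062500, coefficient = 1

I ≈ (0.375000/3) × 29.250000 = 3.656250
Exact value: 3.656250
Error: 0.000000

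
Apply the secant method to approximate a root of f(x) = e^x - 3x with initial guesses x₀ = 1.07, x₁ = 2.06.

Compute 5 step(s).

f(x) = e^x - 3x
x₀ = 1.07, x₁ = 2.06

Secant formula: x_{n+1} = x_n - f(x_n)(x_n - x_{n-1})/(f(x_n) - f(x_{n-1}))

Iteration 1:
  f(1.070000) = -0.294621
  f(2.060000) = 1.665970
  x_2 = 2.060000 - 1.665970×(2.060000 - 1.070000)/(1.665970 - (-0.294621))
       = 1.218769
Iteration 2:
  f(2.060000) = 1.665970
  f(1.218769) = -0.273286
  x_3 = 1.218769 - (-0.273286)×(1.218769 - 2.060000)/(-0.273286 - 1.665970)
       = 1.337318
Iteration 3:
  f(1.218769) = -0.273286
  f(1.337318) = -0.203140
  x_4 = 1.337318 - (-0.203140)×(1.337318 - 1.218769)/(-0.203140 - (-0.273286))
       = 1.680627
Iteration 4:
  f(1.337318) = -0.203140
  f(1.680627) = 0.327039
  x_5 = 1.680627 - 0.327039×(1.680627 - 1.337318)/(0.327039 - (-0.203140))
       = 1.468858
Iteration 5:
  f(1.680627) = 0.327039
  f(1.468858) = -0.062303
  x_6 = 1.468858 - (-0.062303)×(1.468858 - 1.680627)/(-0.062303 - 0.327039)
       = 1.502745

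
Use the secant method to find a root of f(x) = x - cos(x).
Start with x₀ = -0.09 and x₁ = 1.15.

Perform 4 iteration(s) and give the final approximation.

f(x) = x - cos(x)
x₀ = -0.09, x₁ = 1.15

Secant formula: x_{n+1} = x_n - f(x_n)(x_n - x_{n-1})/(f(x_n) - f(x_{n-1}))

Iteration 1:
  f(-0.090000) = -1.085953
  f(1.150000) = 0.741513
  x_2 = 1.150000 - 0.741513×(1.150000 - (-0.090000))/(0.741513 - (-1.085953))
       = 0.646857
Iteration 2:
  f(1.150000) = 0.741513
  f(0.646857) = -0.151124
  x_3 = 0.646857 - (-0.151124)×(0.646857 - 1.150000)/(-0.151124 - 0.741513)
       = 0.732040
Iteration 3:
  f(0.646857) = -0.151124
  f(0.732040) = -0.011773
  x_4 = 0.732040 - (-0.011773)×(0.732040 - 0.646857)/(-0.011773 - (-0.151124))
       = 0.739236
Iteration 4:
  f(0.732040) = -0.011773
  f(0.739236) = 0.000253
  x_5 = 0.739236 - 0.000253×(0.739236 - 0.732040)/(0.000253 - (-0.011773))
       = 0.739085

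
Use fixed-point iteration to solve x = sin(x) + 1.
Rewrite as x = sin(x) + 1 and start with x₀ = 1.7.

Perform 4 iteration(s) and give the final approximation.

Equation: x = sin(x) + 1
Fixed-point form: x = sin(x) + 1
x₀ = 1.7

x_1 = g(1.700000) = 1.991665
x_2 = g(1.991665) = 1.912734
x_3 = g(1.912734) = 1.942107
x_4 = g(1.942107) = 1.931853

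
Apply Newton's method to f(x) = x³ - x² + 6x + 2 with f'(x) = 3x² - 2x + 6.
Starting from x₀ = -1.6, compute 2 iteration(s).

f(x) = x³ - x² + 6x + 2
f'(x) = 3x² - 2x + 6
x₀ = -1.6

Newton-Raphson formula: x_{n+1} = x_n - f(x_n)/f'(x_n)

Iteration 1:
  f(-1.600000) = -14.256000
  f'(-1.600000) = 16.880000
  x_1 = -1.600000 - (-14.256000)/16.880000 = -0.755450
Iteration 2:
  f(-0.755450) = -3.534546
  f'(-0.755450) = 9.223016
  x_2 = -0.755450 - (-3.534546)/9.223016 = -0.372219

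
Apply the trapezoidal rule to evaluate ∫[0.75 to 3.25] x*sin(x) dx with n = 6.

f(x) = x*sin(x)
a = 0.75, b = 3.25, n = 6
h = (b - a)/n = 0.416667

Trapezoidal rule: (h/2)[f(x₀) + 2f(x₁) + 2f(x₂) + ... + f(xₙ)]

x_0 = 0.7500, f(x_0) = 0.511229, coefficient = 1
x_1 = 1.1667, f(x_1) = 1.072686, coefficient = 2
x_2 = 1.5833, f(x_2) = 1.583209, coefficient = 2
x_3 = 2.0000, f(x_3) = 1.818595, coefficient = 2
x_4 = 2.4167, f(x_4) = 1.602443, coefficient = 2
x_5 = 2.8333, f(x_5) = 0.859635, coefficient = 2
x_6 = 3.2500, f(x_6) = -0.351634, coefficient = 1

I ≈ (0.416667/2) × 14.032730 = 2.923485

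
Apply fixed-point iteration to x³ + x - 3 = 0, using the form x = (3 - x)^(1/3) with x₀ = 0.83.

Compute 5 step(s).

Equation: x³ + x - 3 = 0
Fixed-point form: x = (3 - x)^(1/3)
x₀ = 0.83

x_1 = g(0.830000) = 1.294653
x_2 = g(1.294653) = 1.194733
x_3 = g(1.194733) = 1.217626
x_4 = g(1.217626) = 1.212457
x_5 = g(1.212457) = 1.213628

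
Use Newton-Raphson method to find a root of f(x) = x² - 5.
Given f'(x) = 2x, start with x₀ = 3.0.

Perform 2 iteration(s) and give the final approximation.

f(x) = x² - 5
f'(x) = 2x
x₀ = 3.0

Newton-Raphson formula: x_{n+1} = x_n - f(x_n)/f'(x_n)

Iteration 1:
  f(3.000000) = 4.000000
  f'(3.000000) = 6.000000
  x_1 = 3.000000 - 4.000000/6.000000 = 2.333333
Iteration 2:
  f(2.333333) = 0.444444
  f'(2.333333) = 4.666667
  x_2 = 2.333333 - 0.444444/4.666667 = 2.238095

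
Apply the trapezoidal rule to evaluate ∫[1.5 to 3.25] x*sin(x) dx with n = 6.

f(x) = x*sin(x)
a = 1.5, b = 3.25, n = 6
h = (b - a)/n = 0.291667

Trapezoidal rule: (h/2)[f(x₀) + 2f(x₁) + 2f(x₂) + ... + f(xₙ)]

x_0 = 1.5000, f(x_0) = 1.496242, coefficient = 1
x_1 = 1.7917, f(x_1) = 1.748142, coefficient = 2
x_2 = 2.0833, f(x_2) = 1.815632, coefficient = 2
x_3 = 2.3750, f(x_3) = 1.647502, coefficient = 2
x_4 = 2.6667, f(x_4) = 1.219394, coefficient = 2
x_5 = 2.9583, f(x_5) = 0.539113, coefficient = 2
x_6 = 3.2500, f(x_6) = -0.351634, coefficient = 1

I ≈ (0.291667/2) × 15.084172 = 2.199775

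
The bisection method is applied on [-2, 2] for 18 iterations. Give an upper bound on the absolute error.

Bisection error bound: |error| ≤ (b-a)/2^n
|error| ≤ (2 - (-2))/2^18 = 4/2^18
|error| ≤ 0.0000152588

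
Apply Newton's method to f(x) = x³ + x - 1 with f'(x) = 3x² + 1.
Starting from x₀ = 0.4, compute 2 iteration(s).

f(x) = x³ + x - 1
f'(x) = 3x² + 1
x₀ = 0.4

Newton-Raphson formula: x_{n+1} = x_n - f(x_n)/f'(x_n)

Iteration 1:
  f(0.400000) = -0.536000
  f'(0.400000) = 1.480000
  x_1 = 0.400000 - (-0.536000)/1.480000 = 0.762162
Iteration 2:
  f(0.762162) = 0.204895
  f'(0.762162) = 2.742673
  x_2 = 0.762162 - 0.204895/2.742673 = 0.687456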